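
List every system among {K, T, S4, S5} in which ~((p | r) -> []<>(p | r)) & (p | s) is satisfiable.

K, T, S4

S4-tableau for the formula:
1. ~((p | r) -> []<>(p | r)) & (p | s), 0
2. ~((p | r) -> []<>(p | r)), 0   [&-rule on 1]
3. p | s, 0   [&-rule on 1]
4. p | r, 0   [~->-rule on 2]
5. ~[]<>(p | r), 0   [~->-rule on 2]
6. s, 0   [|-rule on 3 (branches; this branch)]
7. r, 0   [|-rule on 4 (branches; this branch)]
8. ~<>(p | r), 1   [~[]-rule on 5: fresh world 1, 0R1]
9. ~(p | r), 1   [~<>-rule on 8 via 1R1]
10. ~p, 1   [~|-rule on 9]
11. ~r, 1   [~|-rule on 9]
Accessibility: 0R0, 0R1, 1R1
Complete open branch: satisfiable in S4, hence also in K, T (this S4-model is also a K-model and a T-model).
S5-tableau for the formula:
1. ~((p | r) -> []<>(p | r)) & (p | s), 0
2. ~((p | r) -> []<>(p | r)), 0   [&-rule on 1]
3. p | s, 0   [&-rule on 1]
4. p | r, 0   [~->-rule on 2]
5. ~[]<>(p | r), 0   [~->-rule on 2]
6. s, 0   [|-rule on 3 (branches; this branch)]
7. r, 0   [|-rule on 4 (branches; this branch)]
8. ~<>(p | r), 1   [~[]-rule on 5: fresh world 1, 0R1]
9. ~(p | r), 0   [~<>-rule on 8 via 1R0]
10. ~p, 0   [~|-rule on 9]
11. ~r, 0   [~|-rule on 9]
Accessibility: 0R0, 0R1, 1R0, 1R1
Branch closes: r and ~r both at 0.
Every branch closes (one shown): unsatisfiable in S5.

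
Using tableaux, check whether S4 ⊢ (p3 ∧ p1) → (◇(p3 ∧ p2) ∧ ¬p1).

Tableau for the negation ¬((p3 ∧ p1) → (◇(p3 ∧ p2) ∧ ¬p1)):
1. ¬((p3 ∧ p1) → (◇(p3 ∧ p2) ∧ ¬p1)), w0
2. p3 ∧ p1, w0
3. ¬(◇(p3 ∧ p2) ∧ ¬p1), w0
4. p3, w0
5. p1, w0
Accessibility: w0Rw0
The negation has an open branch (countermodel exists).

Not valid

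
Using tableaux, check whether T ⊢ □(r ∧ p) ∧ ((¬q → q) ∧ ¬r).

Not valid

Tableau for the negation ¬(□(r ∧ p) ∧ ((¬q → q) ∧ ¬r)):
1. ¬(□(r ∧ p) ∧ ((¬q → q) ∧ ¬r)), u
2. ¬((¬q → q) ∧ ¬r), u   [¬∧-rule on 1 (branches; this branch)]
3. r, u   [¬∧-rule on 2 (branches; this branch)]
Accessibility: uRu
The negation has an open branch (countermodel exists).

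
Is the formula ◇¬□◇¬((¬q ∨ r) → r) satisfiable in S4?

1. ◇¬□◇¬((¬q ∨ r) → r), u
2. ¬□◇¬((¬q ∨ r) → r), v
3. ¬◇¬((¬q ∨ r) → r), w
4. (¬q ∨ r) → r, w
5. r, w
Accessibility: uRu, uRv, uRw, vRv, vRw, wRw

Satisfiable (open branch found)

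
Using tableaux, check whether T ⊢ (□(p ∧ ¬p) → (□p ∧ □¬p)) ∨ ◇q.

Valid

Tableau for the negation ¬((□(p ∧ ¬p) → (□p ∧ □¬p)) ∨ ◇q):
1. ¬((□(p ∧ ¬p) → (□p ∧ □¬p)) ∨ ◇q), u
2. ¬(□(p ∧ ¬p) → (□p ∧ □¬p)), u
3. ¬◇q, u
4. □(p ∧ ¬p), u
5. ¬(□p ∧ □¬p), u
6. ¬q, u
7. p ∧ ¬p, u
8. p, u
9. ¬p, u
Accessibility: uRu
Branch closes: p and ¬p both at u.
All branches of the negation close; one closing branch shown above.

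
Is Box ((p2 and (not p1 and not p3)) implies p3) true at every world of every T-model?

No, not valid

Tableau for the negation not Box ((p2 and (not p1 and not p3)) implies p3):
1. not Box ((p2 and (not p1 and not p3)) implies p3), 0
2. not ((p2 and (not p1 and not p3)) implies p3), 1
3. p2 and (not p1 and not p3), 1
4. not p3, 1
5. p2, 1
6. not p1 and not p3, 1
7. not p1, 1
Accessibility: 0R0, 0R1, 1R1
The negation has an open branch (countermodel exists).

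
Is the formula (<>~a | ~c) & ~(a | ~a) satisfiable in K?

1. (<>~a | ~c) & ~(a | ~a), u
2. <>~a | ~c, u
3. ~(a | ~a), u
4. ~a, u
5. a, u
Branch closes: a and ~a both at u.
All branches of the tableau close; one closing branch shown above.

No, unsatisfiable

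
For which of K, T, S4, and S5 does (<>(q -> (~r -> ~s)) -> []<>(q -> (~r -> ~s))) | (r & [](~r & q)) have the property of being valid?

S5

S4-tableau for the negation ~((<>(q -> (~r -> ~s)) -> []<>(q -> (~r -> ~s))) | (r & [](~r & q))):
1. ~((<>(q -> (~r -> ~s)) -> []<>(q -> (~r -> ~s))) | (r & [](~r & q))), 0
2. ~(<>(q -> (~r -> ~s)) -> []<>(q -> (~r -> ~s))), 0   [~|-rule on 1]
3. ~(r & [](~r & q)), 0   [~|-rule on 1]
4. <>(q -> (~r -> ~s)), 0   [~->-rule on 2]
5. ~[]<>(q -> (~r -> ~s)), 0   [~->-rule on 2]
6. ~[](~r & q), 0   [~&-rule on 3 (branches; this branch)]
7. q -> (~r -> ~s), 1   [<>-rule on 4: fresh world 1, 0R1]
8. ~r -> ~s, 1   [->-rule on 7 (branches; this branch)]
9. ~s, 1   [->-rule on 8 (branches; this branch)]
10. ~<>(q -> (~r -> ~s)), 2   [~[]-rule on 5: fresh world 2, 0R2]
11. ~(q -> (~r -> ~s)), 2   [~<>-rule on 10 via 2R2]
12. q, 2   [~->-rule on 11]
13. ~(~r -> ~s), 2   [~->-rule on 11]
14. ~r, 2   [~->-rule on 13]
15. s, 2   [~->-rule on 13]
16. ~(~r & q), 3   [~[]-rule on 6: fresh world 3, 0R3]
17. ~q, 3   [~&-rule on 16 (branches; this branch)]
Accessibility: 0R0, 0R1, 0R2, 0R3, 1R1, 2R2, 3R3
Complete open branch: countermodel on an S4-frame, so not valid in S4, nor in K, T (the same frame is also a K-frame and a T-frame).
S5-tableau for the negation ~((<>(q -> (~r -> ~s)) -> []<>(q -> (~r -> ~s))) | (r & [](~r & q))):
1. ~((<>(q -> (~r -> ~s)) -> []<>(q -> (~r -> ~s))) | (r & [](~r & q))), 0
2. ~(<>(q -> (~r -> ~s)) -> []<>(q -> (~r -> ~s))), 0   [~|-rule on 1]
3. ~(r & [](~r & q)), 0   [~|-rule on 1]
4. <>(q -> (~r -> ~s)), 0   [~->-rule on 2]
5. ~[]<>(q -> (~r -> ~s)), 0   [~->-rule on 2]
6. ~[](~r & q), 0   [~&-rule on 3 (branches; this branch)]
7. q -> (~r -> ~s), 1   [<>-rule on 4: fresh world 1, 0R1]
8. ~r -> ~s, 1   [->-rule on 7 (branches; this branch)]
9. ~s, 1   [->-rule on 8 (branches; this branch)]
10. ~<>(q -> (~r -> ~s)), 2   [~[]-rule on 5: fresh world 2, 0R2]
11. ~(q -> (~r -> ~s)), 0   [~<>-rule on 10 via 2R0]
12. q, 0   [~->-rule on 11]
13. ~(~r -> ~s), 0   [~->-rule on 11]
14. ~r, 0   [~->-rule on 13]
15. s, 0   [~->-rule on 13]
16. ~(q -> (~r -> ~s)), 1   [~<>-rule on 10 via 2R1]
17. q, 1   [~->-rule on 16]
18. ~(~r -> ~s), 1   [~->-rule on 16]
19. ~r, 1   [~->-rule on 18]
20. s, 1   [~->-rule on 18]
Accessibility: 0R0, 0R1, 0R2, 1R0, 1R1, 1R2, 2R0, 2R1, 2R2
Branch closes: s and ~s both at 1.
Every branch closes (one shown): valid in S5.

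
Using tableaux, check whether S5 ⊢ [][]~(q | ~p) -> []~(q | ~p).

Tableau for the negation ~([][]~(q | ~p) -> []~(q | ~p)):
1. ~([][]~(q | ~p) -> []~(q | ~p)), 0
2. [][]~(q | ~p), 0
3. ~[]~(q | ~p), 0
4. []~(q | ~p), 0
5. ~(q | ~p), 0
6. ~q, 0
7. p, 0
8. q | ~p, 1
9. []~(q | ~p), 1
10. ~(q | ~p), 1
11. ~q, 1
12. p, 1
13. ~p, 1
Accessibility: 0R0, 0R1, 1R0, 1R1
Branch closes: p and ~p both at 1.
Every branch of the negation's tableau closes; the branch above is one of them.

Valid in S5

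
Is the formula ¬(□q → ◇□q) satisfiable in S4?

1. ¬(□q → ◇□q), w0
2. □q, w0
3. ¬◇□q, w0
4. q, w0
5. ¬□q, w0
6. ¬q, w1
7. q, w1
Accessibility: w0Rw0, w0Rw1, w1Rw1
Branch closes: q and ¬q both at w1.
(One branch shown.) All branches close.

Unsatisfiable (every branch closes)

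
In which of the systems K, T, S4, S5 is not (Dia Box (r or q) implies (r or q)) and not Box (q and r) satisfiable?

K, T, S4

S4-tableau for the formula:
1. not (Dia Box (r or q) implies (r or q)) and not Box (q and r), 0
2. not (Dia Box (r or q) implies (r or q)), 0
3. not Box (q and r), 0
4. Dia Box (r or q), 0
5. not (r or q), 0
6. not r, 0
7. not q, 0
8. not (q and r), 1
9. not r, 1
10. Box (r or q), 2
11. r or q, 2
12. q, 2
Accessibility: 0R0, 0R1, 0R2, 1R1, 2R2
Complete open branch: satisfiable in S4, hence also in K, T (this S4-model is also a K-model and a T-model).
S5-tableau for the formula:
1. not (Dia Box (r or q) implies (r or q)) and not Box (q and r), 0
2. not (Dia Box (r or q) implies (r or q)), 0
3. not Box (q and r), 0
4. Dia Box (r or q), 0
5. not (r or q), 0
6. not r, 0
7. not q, 0
8. not (q and r), 1
9. not r, 1
10. Box (r or q), 2
11. r or q, 0
12. r or q, 1
13. r or q, 2
14. q, 0
Accessibility: 0R0, 0R1, 0R2, 1R0, 1R1, 1R2, 2R0, 2R1, 2R2
Branch closes: q and not q both at 0.
Every branch closes (one shown): unsatisfiable in S5.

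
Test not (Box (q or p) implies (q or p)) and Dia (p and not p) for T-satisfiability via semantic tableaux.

1. not (Box (q or p) implies (q or p)) and Dia (p and not p), u
2. not (Box (q or p) implies (q or p)), u   [and-rule on 1]
3. Dia (p and not p), u   [and-rule on 1]
4. Box (q or p), u   [neg-implies-rule on 2]
5. not (q or p), u   [neg-implies-rule on 2]
6. not q, u   [neg-or-rule on 5]
7. not p, u   [neg-or-rule on 5]
8. q or p, u   [Box-rule on 4 via uRu]
9. p, u   [or-rule on 8 (branches; this branch)]
Accessibility: uRu
Branch closes: p and not p both at u.
(One branch shown.) All branches close.

Unsatisfiable (every branch closes)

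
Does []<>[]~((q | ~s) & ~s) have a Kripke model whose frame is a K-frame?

1. []<>[]~((q | ~s) & ~s), u

Satisfiable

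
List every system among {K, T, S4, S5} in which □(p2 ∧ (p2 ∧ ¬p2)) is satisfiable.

T-tableau for the formula:
1. □(p2 ∧ (p2 ∧ ¬p2)), w0
2. p2 ∧ (p2 ∧ ¬p2), w0   [□-rule on 1 via w0Rw0]
3. p2, w0   [∧-rule on 2]
4. p2 ∧ ¬p2, w0   [∧-rule on 2]
5. ¬p2, w0   [∧-rule on 4]
Accessibility: w0Rw0
Branch closes: p2 and ¬p2 both at w0.
Every branch closes (one shown): unsatisfiable in T, hence also in S4, S5 (every S4/S5-frame is a T-frame).
K-tableau for the formula:
1. □(p2 ∧ (p2 ∧ ¬p2)), w0
Complete open branch: satisfiable in K.

K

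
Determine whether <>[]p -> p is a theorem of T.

Tableau for the negation ~(<>[]p -> p):
1. ~(<>[]p -> p), w0
2. <>[]p, w0   [~->-rule on 1]
3. ~p, w0   [~->-rule on 1]
4. []p, w1   [<>-rule on 2: fresh world w1, w0Rw1]
5. p, w1   [[]-rule on 4 via w1Rw1]
Accessibility: w0Rw0, w0Rw1, w1Rw1
The negation has an open branch (countermodel exists).

Not valid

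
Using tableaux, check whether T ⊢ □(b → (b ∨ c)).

Tableau for the negation ¬□(b → (b ∨ c)):
1. ¬□(b → (b ∨ c)), w0
2. ¬(b → (b ∨ c)), w1
3. b, w1
4. ¬(b ∨ c), w1
5. ¬b, w1
6. ¬c, w1
Accessibility: w0Rw0, w0Rw1, w1Rw1
Branch closes: b and ¬b both at w1.
All branches of the negation close; one closing branch shown above.

Yes, valid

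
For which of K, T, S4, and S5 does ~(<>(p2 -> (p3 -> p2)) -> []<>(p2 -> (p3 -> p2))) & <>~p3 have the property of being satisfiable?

K-tableau for the formula:
1. ~(<>(p2 -> (p3 -> p2)) -> []<>(p2 -> (p3 -> p2))) & <>~p3, 0
2. ~(<>(p2 -> (p3 -> p2)) -> []<>(p2 -> (p3 -> p2))), 0   [&-rule on 1]
3. <>~p3, 0   [&-rule on 1]
4. <>(p2 -> (p3 -> p2)), 0   [~->-rule on 2]
5. ~[]<>(p2 -> (p3 -> p2)), 0   [~->-rule on 2]
6. ~p3, 1   [<>-rule on 3: fresh world 1, 0R1]
7. p2 -> (p3 -> p2), 2   [<>-rule on 4: fresh world 2, 0R2]
8. p3 -> p2, 2   [->-rule on 7 (branches; this branch)]
9. p2, 2   [->-rule on 8 (branches; this branch)]
10. ~<>(p2 -> (p3 -> p2)), 3   [~[]-rule on 5: fresh world 3, 0R3]
Accessibility: 0R1, 0R2, 0R3
Complete open branch: satisfiable in K.
T-tableau for the formula:
1. ~(<>(p2 -> (p3 -> p2)) -> []<>(p2 -> (p3 -> p2))) & <>~p3, 0
2. ~(<>(p2 -> (p3 -> p2)) -> []<>(p2 -> (p3 -> p2))), 0   [&-rule on 1]
3. <>~p3, 0   [&-rule on 1]
4. <>(p2 -> (p3 -> p2)), 0   [~->-rule on 2]
5. ~[]<>(p2 -> (p3 -> p2)), 0   [~->-rule on 2]
6. ~p3, 1   [<>-rule on 3: fresh world 1, 0R1]
7. p2 -> (p3 -> p2), 2   [<>-rule on 4: fresh world 2, 0R2]
8. p3 -> p2, 2   [->-rule on 7 (branches; this branch)]
9. p2, 2   [->-rule on 8 (branches; this branch)]
10. ~<>(p2 -> (p3 -> p2)), 3   [~[]-rule on 5: fresh world 3, 0R3]
11. ~(p2 -> (p3 -> p2)), 3   [~<>-rule on 10 via 3R3]
12. p2, 3   [~->-rule on 11]
13. ~(p3 -> p2), 3   [~->-rule on 11]
14. p3, 3   [~->-rule on 13]
15. ~p2, 3   [~->-rule on 13]
Accessibility: 0R0, 0R1, 0R2, 0R3, 1R1, 2R2, 3R3
Branch closes: p2 and ~p2 both at 3.
Every branch closes (one shown): unsatisfiable in T, hence also in S4, S5 (every S4/S5-frame is a T-frame).

K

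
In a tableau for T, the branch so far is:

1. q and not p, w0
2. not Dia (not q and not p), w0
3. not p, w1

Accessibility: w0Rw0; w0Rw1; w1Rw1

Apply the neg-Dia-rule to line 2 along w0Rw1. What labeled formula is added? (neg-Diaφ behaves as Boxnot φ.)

neg-Diaφ behaves as Boxnot φ: propagate the negated body to each accessible world.

not (not q and not p), w1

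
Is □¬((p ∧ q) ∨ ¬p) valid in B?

Tableau for the negation ¬□¬((p ∧ q) ∨ ¬p):
1. ¬□¬((p ∧ q) ∨ ¬p), u
2. (p ∧ q) ∨ ¬p, v
3. ¬p, v
Accessibility: uRu, uRv, vRu, vRv
The negation has an open branch (countermodel exists).

No, not valid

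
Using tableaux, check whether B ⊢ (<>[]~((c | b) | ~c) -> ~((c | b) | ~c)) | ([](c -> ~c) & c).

Tableau for the negation ~((<>[]~((c | b) | ~c) -> ~((c | b) | ~c)) | ([](c -> ~c) & c)):
1. ~((<>[]~((c | b) | ~c) -> ~((c | b) | ~c)) | ([](c -> ~c) & c)), 0
2. ~(<>[]~((c | b) | ~c) -> ~((c | b) | ~c)), 0
3. ~([](c -> ~c) & c), 0
4. <>[]~((c | b) | ~c), 0
5. (c | b) | ~c, 0
6. ~[](c -> ~c), 0
7. c | b, 0
8. b, 0
9. []~((c | b) | ~c), 1
10. ~((c | b) | ~c), 0
11. ~(c | b), 0
12. c, 0
13. ~c, 0
14. ~b, 0
Accessibility: 0R0, 0R1, 1R0, 1R1
Branch closes: c and ~c both at 0.
All branches of the negation close; one closing branch shown above.

Yes, valid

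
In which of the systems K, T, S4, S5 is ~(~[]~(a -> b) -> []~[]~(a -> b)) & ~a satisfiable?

K, T, S4

S4-tableau for the formula:
1. ~(~[]~(a -> b) -> []~[]~(a -> b)) & ~a, u
2. ~(~[]~(a -> b) -> []~[]~(a -> b)), u
3. ~a, u
4. ~[]~(a -> b), u
5. ~[]~[]~(a -> b), u
6. a -> b, v
7. b, v
8. []~(a -> b), w
9. ~(a -> b), w
10. a, w
11. ~b, w
Accessibility: uRu, uRv, uRw, vRv, wRw
Complete open branch: satisfiable in S4, hence also in K, T (this S4-model is also a K-model and a T-model).
S5-tableau for the formula:
1. ~(~[]~(a -> b) -> []~[]~(a -> b)) & ~a, u
2. ~(~[]~(a -> b) -> []~[]~(a -> b)), u
3. ~a, u
4. ~[]~(a -> b), u
5. ~[]~[]~(a -> b), u
6. a -> b, v
7. b, v
8. []~(a -> b), w
9. ~(a -> b), u
10. a, u
11. ~b, u
Accessibility: uRu, uRv, uRw, vRu, vRv, vRw, wRu, wRv, wRw
Branch closes: a and ~a both at u.
Every branch closes (one shown): unsatisfiable in S5.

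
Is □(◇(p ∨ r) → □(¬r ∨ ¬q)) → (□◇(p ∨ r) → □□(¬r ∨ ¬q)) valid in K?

Tableau for the negation ¬(□(◇(p ∨ r) → □(¬r ∨ ¬q)) → (□◇(p ∨ r) → □□(¬r ∨ ¬q))):
1. ¬(□(◇(p ∨ r) → □(¬r ∨ ¬q)) → (□◇(p ∨ r) → □□(¬r ∨ ¬q))), u
2. □(◇(p ∨ r) → □(¬r ∨ ¬q)), u   [¬→-rule on 1]
3. ¬(□◇(p ∨ r) → □□(¬r ∨ ¬q)), u   [¬→-rule on 1]
4. □◇(p ∨ r), u   [¬→-rule on 3]
5. ¬□□(¬r ∨ ¬q), u   [¬→-rule on 3]
6. ¬□(¬r ∨ ¬q), v   [¬□-rule on 5: fresh world v, uRv]
7. ◇(p ∨ r) → □(¬r ∨ ¬q), v   [□-rule on 2 via uRv]
8. ◇(p ∨ r), v   [□-rule on 4 via uRv]
9. □(¬r ∨ ¬q), v   [→-rule on 7 (branches; this branch)]
10. ¬(¬r ∨ ¬q), w   [¬□-rule on 6: fresh world w, vRw]
11. r, w   [¬∨-rule on 10]
12. q, w   [¬∨-rule on 10]
13. ¬r ∨ ¬q, w   [□-rule on 9 via vRw]
14. ¬q, w   [∨-rule on 13 (branches; this branch)]
Accessibility: uRv, vRw
Branch closes: q and ¬q both at w.
Every branch of the negation's tableau closes; the branch above is one of them.

Valid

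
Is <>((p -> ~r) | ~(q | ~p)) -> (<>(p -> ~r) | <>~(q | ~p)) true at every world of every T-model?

Tableau for the negation ~(<>((p -> ~r) | ~(q | ~p)) -> (<>(p -> ~r) | <>~(q | ~p))):
1. ~(<>((p -> ~r) | ~(q | ~p)) -> (<>(p -> ~r) | <>~(q | ~p))), 0
2. <>((p -> ~r) | ~(q | ~p)), 0
3. ~(<>(p -> ~r) | <>~(q | ~p)), 0
4. ~<>(p -> ~r), 0
5. ~<>~(q | ~p), 0
6. ~(p -> ~r), 0
7. p, 0
8. r, 0
9. q | ~p, 0
10. q, 0
11. (p -> ~r) | ~(q | ~p), 1
12. ~(p -> ~r), 1
13. p, 1
14. r, 1
15. q | ~p, 1
16. ~(q | ~p), 1
17. ~q, 1
18. ~p, 1
Accessibility: 0R0, 0R1, 1R1
Branch closes: p and ~p both at 1.
Every branch of the negation's tableau closes; the branch above is one of them.

Valid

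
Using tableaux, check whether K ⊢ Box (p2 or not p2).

Yes, valid

Tableau for the negation not Box (p2 or not p2):
1. not Box (p2 or not p2), w0
2. not (p2 or not p2), w1
3. not p2, w1
4. p2, w1
Accessibility: w0Rw1
Branch closes: p2 and not p2 both at w1.
Every branch of the negation's tableau closes; the branch above is one of them.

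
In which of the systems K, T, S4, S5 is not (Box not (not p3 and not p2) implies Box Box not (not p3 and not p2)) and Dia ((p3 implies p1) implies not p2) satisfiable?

K, T

T-tableau for the formula:
1. not (Box not (not p3 and not p2) implies Box Box not (not p3 and not p2)) and Dia ((p3 implies p1) implies not p2), 0
2. not (Box not (not p3 and not p2) implies Box Box not (not p3 and not p2)), 0   [and-rule on 1]
3. Dia ((p3 implies p1) implies not p2), 0   [and-rule on 1]
4. Box not (not p3 and not p2), 0   [neg-implies-rule on 2]
5. not Box Box not (not p3 and not p2), 0   [neg-implies-rule on 2]
6. not (not p3 and not p2), 0   [Box-rule on 4 via 0R0]
7. p2, 0   [neg-and-rule on 6 (branches; this branch)]
8. (p3 implies p1) implies not p2, 1   [Dia-rule on 3: fresh world 1, 0R1]
9. not (not p3 and not p2), 1   [Box-rule on 4 via 0R1]
10. not p2, 1   [implies-rule on 8 (branches; this branch)]
11. p3, 1   [neg-and-rule on 9 (branches; this branch)]
12. not Box not (not p3 and not p2), 2   [neg-Box-rule on 5: fresh world 2, 0R2]
13. not (not p3 and not p2), 2   [Box-rule on 4 via 0R2]
14. p2, 2   [neg-and-rule on 13 (branches; this branch)]
15. not p3 and not p2, 3   [neg-Box-rule on 12: fresh world 3, 2R3]
16. not p3, 3   [and-rule on 15]
17. not p2, 3   [and-rule on 15]
Accessibility: 0R0, 0R1, 0R2, 1R1, 2R2, 2R3, 3R3
Complete open branch: satisfiable in T, hence also in K (this T-model is also a K-model).
S4-tableau for the formula:
1. not (Box not (not p3 and not p2) implies Box Box not (not p3 and not p2)) and Dia ((p3 implies p1) implies not p2), 0
2. not (Box not (not p3 and not p2) implies Box Box not (not p3 and not p2)), 0   [and-rule on 1]
3. Dia ((p3 implies p1) implies not p2), 0   [and-rule on 1]
4. Box not (not p3 and not p2), 0   [neg-implies-rule on 2]
5. not Box Box not (not p3 and not p2), 0   [neg-implies-rule on 2]
6. not (not p3 and not p2), 0   [Box-rule on 4 via 0R0]
7. p2, 0   [neg-and-rule on 6 (branches; this branch)]
8. (p3 implies p1) implies not p2, 1   [Dia-rule on 3: fresh world 1, 0R1]
9. not (not p3 and not p2), 1   [Box-rule on 4 via 0R1]
10. not (p3 implies p1), 1   [implies-rule on 8 (branches; this branch)]
11. p3, 1   [neg-implies-rule on 10]
12. not p1, 1   [neg-implies-rule on 10]
13. p2, 1   [neg-and-rule on 9 (branches; this branch)]
14. not Box not (not p3 and not p2), 2   [neg-Box-rule on 5: fresh world 2, 0R2]
15. not (not p3 and not p2), 2   [Box-rule on 4 via 0R2]
16. p2, 2   [neg-and-rule on 15 (branches; this branch)]
17. not p3 and not p2, 3   [neg-Box-rule on 14: fresh world 3, 2R3]
18. not p3, 3   [and-rule on 17]
19. not p2, 3   [and-rule on 17]
20. not (not p3 and not p2), 3   [Box-rule on 4 via 0R3]
21. p2, 3   [neg-and-rule on 20 (branches; this branch)]
Accessibility: 0R0, 0R1, 0R2, 0R3, 1R1, 2R2, 2R3, 3R3
Branch closes: p2 and not p2 both at 3.
Every branch closes (one shown): unsatisfiable in S4, hence also in S5 (every S5-frame is an S4-frame).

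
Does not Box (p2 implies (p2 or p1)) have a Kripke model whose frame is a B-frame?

1. not Box (p2 implies (p2 or p1)), u
2. not (p2 implies (p2 or p1)), v
3. p2, v
4. not (p2 or p1), v
5. not p2, v
6. not p1, v
Accessibility: uRu, uRv, vRu, vRv
Branch closes: p2 and not p2 both at v.
All branches of the tableau close; one closing branch shown above.

No, unsatisfiable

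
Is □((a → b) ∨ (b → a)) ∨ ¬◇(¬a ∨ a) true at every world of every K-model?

Yes, valid

Tableau for the negation ¬(□((a → b) ∨ (b → a)) ∨ ¬◇(¬a ∨ a)):
1. ¬(□((a → b) ∨ (b → a)) ∨ ¬◇(¬a ∨ a)), w0
2. ¬□((a → b) ∨ (b → a)), w0   [¬∨-rule on 1]
3. ◇(¬a ∨ a), w0   [¬∨-rule on 1]
4. ¬((a → b) ∨ (b → a)), w1   [¬□-rule on 2: fresh world w1, w0Rw1]
5. ¬(a → b), w1   [¬∨-rule on 4]
6. ¬(b → a), w1   [¬∨-rule on 4]
7. a, w1   [¬→-rule on 5]
8. ¬b, w1   [¬→-rule on 5]
9. b, w1   [¬→-rule on 6]
10. ¬a, w1   [¬→-rule on 6]
Accessibility: w0Rw1
Branch closes: b and ¬b both at w1.
All branches of the negation close; one closing branch shown above.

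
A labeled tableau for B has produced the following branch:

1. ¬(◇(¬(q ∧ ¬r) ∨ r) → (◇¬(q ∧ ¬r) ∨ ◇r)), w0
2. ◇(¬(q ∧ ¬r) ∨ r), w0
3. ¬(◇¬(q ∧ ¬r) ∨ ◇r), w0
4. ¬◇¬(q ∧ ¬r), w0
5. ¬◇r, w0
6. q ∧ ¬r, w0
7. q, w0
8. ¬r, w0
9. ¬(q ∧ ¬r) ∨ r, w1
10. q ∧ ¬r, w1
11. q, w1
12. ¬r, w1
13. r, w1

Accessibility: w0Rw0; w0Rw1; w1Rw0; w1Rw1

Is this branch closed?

Both r and ¬r appear at w1.

Yes, closed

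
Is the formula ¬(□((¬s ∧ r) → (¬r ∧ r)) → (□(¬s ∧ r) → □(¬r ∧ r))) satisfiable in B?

1. ¬(□((¬s ∧ r) → (¬r ∧ r)) → (□(¬s ∧ r) → □(¬r ∧ r))), u
2. □((¬s ∧ r) → (¬r ∧ r)), u
3. ¬(□(¬s ∧ r) → □(¬r ∧ r)), u
4. □(¬s ∧ r), u
5. ¬□(¬r ∧ r), u
6. (¬s ∧ r) → (¬r ∧ r), u
7. ¬s ∧ r, u
8. ¬s, u
9. r, u
10. ¬r ∧ r, u
11. ¬r, u
Accessibility: uRu
Branch closes: r and ¬r both at u.
(One branch shown.) All branches close.

Unsatisfiable (every branch closes)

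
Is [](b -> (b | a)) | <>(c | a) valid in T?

Tableau for the negation ~([](b -> (b | a)) | <>(c | a)):
1. ~([](b -> (b | a)) | <>(c | a)), 0
2. ~[](b -> (b | a)), 0   [~|-rule on 1]
3. ~<>(c | a), 0   [~|-rule on 1]
4. ~(c | a), 0   [~<>-rule on 3 via 0R0]
5. ~c, 0   [~|-rule on 4]
6. ~a, 0   [~|-rule on 4]
7. ~(b -> (b | a)), 1   [~[]-rule on 2: fresh world 1, 0R1]
8. b, 1   [~->-rule on 7]
9. ~(b | a), 1   [~->-rule on 7]
10. ~b, 1   [~|-rule on 9]
11. ~a, 1   [~|-rule on 9]
Accessibility: 0R0, 0R1, 1R1
Branch closes: b and ~b both at 1.
Every branch of the negation's tableau closes; the branch above is one of them.

Valid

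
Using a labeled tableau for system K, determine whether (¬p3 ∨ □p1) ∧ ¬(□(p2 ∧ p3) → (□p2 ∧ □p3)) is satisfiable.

No, unsatisfiable

1. (¬p3 ∨ □p1) ∧ ¬(□(p2 ∧ p3) → (□p2 ∧ □p3)), w0
2. ¬p3 ∨ □p1, w0
3. ¬(□(p2 ∧ p3) → (□p2 ∧ □p3)), w0
4. □(p2 ∧ p3), w0
5. ¬(□p2 ∧ □p3), w0
6. □p1, w0
7. ¬□p3, w0
8. ¬p3, w1
9. p2 ∧ p3, w1
10. p2, w1
11. p3, w1
Accessibility: w0Rw1
Branch closes: p3 and ¬p3 both at w1.
Every branch closes; the branch above is one of them.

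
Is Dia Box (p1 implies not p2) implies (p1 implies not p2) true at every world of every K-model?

No, not valid

Tableau for the negation not (Dia Box (p1 implies not p2) implies (p1 implies not p2)):
1. not (Dia Box (p1 implies not p2) implies (p1 implies not p2)), u
2. Dia Box (p1 implies not p2), u
3. not (p1 implies not p2), u
4. p1, u
5. p2, u
6. Box (p1 implies not p2), v
Accessibility: uRv
The negation has an open branch (countermodel exists).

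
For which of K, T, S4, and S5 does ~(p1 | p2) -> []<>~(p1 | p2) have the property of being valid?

S4-tableau for the negation ~(~(p1 | p2) -> []<>~(p1 | p2)):
1. ~(~(p1 | p2) -> []<>~(p1 | p2)), u
2. ~(p1 | p2), u
3. ~[]<>~(p1 | p2), u
4. ~p1, u
5. ~p2, u
6. ~<>~(p1 | p2), v
7. p1 | p2, v
8. p2, v
Accessibility: uRu, uRv, vRv
Complete open branch: countermodel on an S4-frame, so not valid in S4, nor in K, T (the same frame is also a K-frame and a T-frame).
S5-tableau for the negation ~(~(p1 | p2) -> []<>~(p1 | p2)):
1. ~(~(p1 | p2) -> []<>~(p1 | p2)), u
2. ~(p1 | p2), u
3. ~[]<>~(p1 | p2), u
4. ~p1, u
5. ~p2, u
6. ~<>~(p1 | p2), v
7. p1 | p2, u
8. p1 | p2, v
9. p2, u
Accessibility: uRu, uRv, vRu, vRv
Branch closes: p2 and ~p2 both at u.
Every branch closes (one shown): valid in S5.

S5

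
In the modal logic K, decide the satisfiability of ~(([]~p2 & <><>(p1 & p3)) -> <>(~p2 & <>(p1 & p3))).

Unsatisfiable

1. ~(([]~p2 & <><>(p1 & p3)) -> <>(~p2 & <>(p1 & p3))), 0
2. []~p2 & <><>(p1 & p3), 0
3. ~<>(~p2 & <>(p1 & p3)), 0
4. []~p2, 0
5. <><>(p1 & p3), 0
6. <>(p1 & p3), 1
7. ~(~p2 & <>(p1 & p3)), 1
8. ~p2, 1
9. ~<>(p1 & p3), 1
10. p1 & p3, 2
11. p1, 2
12. p3, 2
13. ~(p1 & p3), 2
14. ~p3, 2
Accessibility: 0R1, 1R2
Branch closes: p3 and ~p3 both at 2.
(One branch shown.) All branches close.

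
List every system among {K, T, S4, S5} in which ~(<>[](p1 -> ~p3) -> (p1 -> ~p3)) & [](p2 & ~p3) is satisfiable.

K-tableau for the formula:
1. ~(<>[](p1 -> ~p3) -> (p1 -> ~p3)) & [](p2 & ~p3), u
2. ~(<>[](p1 -> ~p3) -> (p1 -> ~p3)), u   [&-rule on 1]
3. [](p2 & ~p3), u   [&-rule on 1]
4. <>[](p1 -> ~p3), u   [~->-rule on 2]
5. ~(p1 -> ~p3), u   [~->-rule on 2]
6. p1, u   [~->-rule on 5]
7. p3, u   [~->-rule on 5]
8. [](p1 -> ~p3), v   [<>-rule on 4: fresh world v, uRv]
9. p2 & ~p3, v   [[]-rule on 3 via uRv]
10. p2, v   [&-rule on 9]
11. ~p3, v   [&-rule on 9]
Accessibility: uRv
Complete open branch: satisfiable in K.
T-tableau for the formula:
1. ~(<>[](p1 -> ~p3) -> (p1 -> ~p3)) & [](p2 & ~p3), u
2. ~(<>[](p1 -> ~p3) -> (p1 -> ~p3)), u   [&-rule on 1]
3. [](p2 & ~p3), u   [&-rule on 1]
4. <>[](p1 -> ~p3), u   [~->-rule on 2]
5. ~(p1 -> ~p3), u   [~->-rule on 2]
6. p1, u   [~->-rule on 5]
7. p3, u   [~->-rule on 5]
8. p2 & ~p3, u   [[]-rule on 3 via uRu]
9. p2, u   [&-rule on 8]
10. ~p3, u   [&-rule on 8]
Accessibility: uRu
Branch closes: p3 and ~p3 both at u.
Every branch closes (one shown): unsatisfiable in T, hence also in S4, S5 (every S4/S5-frame is a T-frame).

K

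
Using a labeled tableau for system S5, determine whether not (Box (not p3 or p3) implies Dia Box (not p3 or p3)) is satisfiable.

Unsatisfiable

1. not (Box (not p3 or p3) implies Dia Box (not p3 or p3)), 0
2. Box (not p3 or p3), 0   [neg-implies-rule on 1]
3. not Dia Box (not p3 or p3), 0   [neg-implies-rule on 1]
4. not p3 or p3, 0   [Box-rule on 2 via 0R0]
5. not Box (not p3 or p3), 0   [neg-Dia-rule on 3 via 0R0]
6. p3, 0   [or-rule on 4 (branches; this branch)]
7. not (not p3 or p3), 1   [neg-Box-rule on 5: fresh world 1, 0R1]
8. p3, 1   [neg-or-rule on 7]
9. not p3, 1   [neg-or-rule on 7]
Accessibility: 0R0, 0R1, 1R0, 1R1
Branch closes: p3 and not p3 both at 1.
(One branch shown.) All branches close.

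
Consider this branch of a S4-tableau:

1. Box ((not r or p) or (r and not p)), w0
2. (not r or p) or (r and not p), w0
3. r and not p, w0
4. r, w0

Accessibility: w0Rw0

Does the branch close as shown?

There is no literal clash: for every atom and world, at most one sign appears.

No, open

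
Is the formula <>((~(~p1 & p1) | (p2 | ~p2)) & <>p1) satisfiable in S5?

Yes, satisfiable

1. <>((~(~p1 & p1) | (p2 | ~p2)) & <>p1), u
2. (~(~p1 & p1) | (p2 | ~p2)) & <>p1, v
3. ~(~p1 & p1) | (p2 | ~p2), v
4. <>p1, v
5. p2 | ~p2, v
6. ~p2, v
7. p1, w
Accessibility: uRu, uRv, uRw, vRu, vRv, vRw, wRu, wRv, wRw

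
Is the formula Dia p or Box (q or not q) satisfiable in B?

Satisfiable (open branch found)

1. Dia p or Box (q or not q), 0
2. Box (q or not q), 0
3. q or not q, 0
4. not q, 0
Accessibility: 0R0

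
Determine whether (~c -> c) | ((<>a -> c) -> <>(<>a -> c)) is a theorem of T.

Tableau for the negation ~((~c -> c) | ((<>a -> c) -> <>(<>a -> c))):
1. ~((~c -> c) | ((<>a -> c) -> <>(<>a -> c))), u
2. ~(~c -> c), u
3. ~((<>a -> c) -> <>(<>a -> c)), u
4. ~c, u
5. <>a -> c, u
6. ~<>(<>a -> c), u
7. ~(<>a -> c), u
8. <>a, u
9. ~<>a, u
10. ~a, u
11. a, v
12. ~(<>a -> c), v
13. <>a, v
14. ~c, v
15. ~a, v
Accessibility: uRu, uRv, vRv
Branch closes: a and ~a both at v.
Every branch of the negation's tableau closes; the branch above is one of them.

Yes, valid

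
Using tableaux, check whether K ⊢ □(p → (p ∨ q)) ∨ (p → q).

Tableau for the negation ¬(□(p → (p ∨ q)) ∨ (p → q)):
1. ¬(□(p → (p ∨ q)) ∨ (p → q)), 0
2. ¬□(p → (p ∨ q)), 0
3. ¬(p → q), 0
4. p, 0
5. ¬q, 0
6. ¬(p → (p ∨ q)), 1
7. p, 1
8. ¬(p ∨ q), 1
9. ¬p, 1
10. ¬q, 1
Accessibility: 0R1
Branch closes: p and ¬p both at 1.
Every branch of the negation's tableau closes; the branch above is one of them.

Valid in K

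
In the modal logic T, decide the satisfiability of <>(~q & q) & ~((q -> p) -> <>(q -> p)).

1. <>(~q & q) & ~((q -> p) -> <>(q -> p)), w0
2. <>(~q & q), w0
3. ~((q -> p) -> <>(q -> p)), w0
4. q -> p, w0
5. ~<>(q -> p), w0
6. ~(q -> p), w0
7. q, w0
8. ~p, w0
9. p, w0
Accessibility: w0Rw0
Branch closes: p and ~p both at w0.
Every branch closes; the branch above is one of them.

Unsatisfiable (every branch closes)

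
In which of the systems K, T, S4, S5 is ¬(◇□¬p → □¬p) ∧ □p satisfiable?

K

K-tableau for the formula:
1. ¬(◇□¬p → □¬p) ∧ □p, w0
2. ¬(◇□¬p → □¬p), w0
3. □p, w0
4. ◇□¬p, w0
5. ¬□¬p, w0
6. □¬p, w1
7. p, w1
8. p, w2
Accessibility: w0Rw1, w0Rw2
Complete open branch: satisfiable in K.
T-tableau for the formula:
1. ¬(◇□¬p → □¬p) ∧ □p, w0
2. ¬(◇□¬p → □¬p), w0
3. □p, w0
4. ◇□¬p, w0
5. ¬□¬p, w0
6. p, w0
7. □¬p, w1
8. p, w1
9. ¬p, w1
Accessibility: w0Rw0, w0Rw1, w1Rw1
Branch closes: p and ¬p both at w1.
Every branch closes (one shown): unsatisfiable in T, hence also in S4, S5 (every S4/S5-frame is a T-frame).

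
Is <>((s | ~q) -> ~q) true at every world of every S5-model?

Invalid (countermodel exists)

Tableau for the negation ~<>((s | ~q) -> ~q):
1. ~<>((s | ~q) -> ~q), 0
2. ~((s | ~q) -> ~q), 0
3. s | ~q, 0
4. q, 0
5. s, 0
Accessibility: 0R0
The negation has an open branch (countermodel exists).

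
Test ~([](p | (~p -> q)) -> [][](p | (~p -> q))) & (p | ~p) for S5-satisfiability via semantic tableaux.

No, unsatisfiable

1. ~([](p | (~p -> q)) -> [][](p | (~p -> q))) & (p | ~p), w0
2. ~([](p | (~p -> q)) -> [][](p | (~p -> q))), w0
3. p | ~p, w0
4. [](p | (~p -> q)), w0
5. ~[][](p | (~p -> q)), w0
6. p | (~p -> q), w0
7. ~p, w0
8. ~p -> q, w0
9. q, w0
10. ~[](p | (~p -> q)), w1
11. p | (~p -> q), w1
12. ~p -> q, w1
13. q, w1
14. ~(p | (~p -> q)), w2
15. ~p, w2
16. ~(~p -> q), w2
17. ~q, w2
18. p | (~p -> q), w2
19. ~p -> q, w2
20. q, w2
Accessibility: w0Rw0, w0Rw1, w0Rw2, w1Rw0, w1Rw1, w1Rw2, w2Rw0, w2Rw1, w2Rw2
Branch closes: q and ~q both at w2.
(One branch shown.) All branches close.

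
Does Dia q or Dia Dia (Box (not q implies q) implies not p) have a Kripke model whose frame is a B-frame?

1. Dia q or Dia Dia (Box (not q implies q) implies not p), w0
2. Dia Dia (Box (not q implies q) implies not p), w0
3. Dia (Box (not q implies q) implies not p), w1
4. Box (not q implies q) implies not p, w2
5. not p, w2
Accessibility: w0Rw0, w0Rw1, w1Rw0, w1Rw1, w1Rw2, w2Rw1, w2Rw2

Satisfiable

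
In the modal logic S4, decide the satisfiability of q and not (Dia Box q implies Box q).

1. q and not (Dia Box q implies Box q), w0
2. q, w0
3. not (Dia Box q implies Box q), w0
4. Dia Box q, w0
5. not Box q, w0
6. Box q, w1
7. q, w1
8. not q, w2
Accessibility: w0Rw0, w0Rw1, w0Rw2, w1Rw1, w2Rw2

Satisfiable (open branch found)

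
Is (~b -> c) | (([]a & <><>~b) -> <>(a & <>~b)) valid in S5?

Tableau for the negation ~((~b -> c) | (([]a & <><>~b) -> <>(a & <>~b))):
1. ~((~b -> c) | (([]a & <><>~b) -> <>(a & <>~b))), w0
2. ~(~b -> c), w0
3. ~(([]a & <><>~b) -> <>(a & <>~b)), w0
4. ~b, w0
5. ~c, w0
6. []a & <><>~b, w0
7. ~<>(a & <>~b), w0
8. []a, w0
9. <><>~b, w0
10. ~(a & <>~b), w0
11. a, w0
12. ~<>~b, w0
13. b, w0
Accessibility: w0Rw0
Branch closes: b and ~b both at w0.
Every branch of the negation's tableau closes; the branch above is one of them.

Yes, valid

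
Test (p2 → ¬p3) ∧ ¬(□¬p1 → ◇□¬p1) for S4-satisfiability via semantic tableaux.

No, unsatisfiable

1. (p2 → ¬p3) ∧ ¬(□¬p1 → ◇□¬p1), 0
2. p2 → ¬p3, 0
3. ¬(□¬p1 → ◇□¬p1), 0
4. □¬p1, 0
5. ¬◇□¬p1, 0
6. ¬p1, 0
7. ¬□¬p1, 0
8. ¬p3, 0
9. p1, 1
10. ¬p1, 1
Accessibility: 0R0, 0R1, 1R1
Branch closes: p1 and ¬p1 both at 1.
All branches of the tableau close; one closing branch shown above.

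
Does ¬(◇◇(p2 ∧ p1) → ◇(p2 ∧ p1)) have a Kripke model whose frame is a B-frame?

1. ¬(◇◇(p2 ∧ p1) → ◇(p2 ∧ p1)), 0
2. ◇◇(p2 ∧ p1), 0   [¬→-rule on 1]
3. ¬◇(p2 ∧ p1), 0   [¬→-rule on 1]
4. ¬(p2 ∧ p1), 0   [¬◇-rule on 3 via 0R0]
5. ¬p1, 0   [¬∧-rule on 4 (branches; this branch)]
6. ◇(p2 ∧ p1), 1   [◇-rule on 2: fresh world 1, 0R1]
7. ¬(p2 ∧ p1), 1   [¬◇-rule on 3 via 0R1]
8. ¬p1, 1   [¬∧-rule on 7 (branches; this branch)]
9. p2 ∧ p1, 2   [◇-rule on 6: fresh world 2, 1R2]
10. p2, 2   [∧-rule on 9]
11. p1, 2   [∧-rule on 9]
Accessibility: 0R0, 0R1, 1R0, 1R1, 1R2, 2R1, 2R2

Yes, satisfiable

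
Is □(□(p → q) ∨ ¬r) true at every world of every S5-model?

Not valid

Tableau for the negation ¬□(□(p → q) ∨ ¬r):
1. ¬□(□(p → q) ∨ ¬r), 0
2. ¬(□(p → q) ∨ ¬r), 1
3. ¬□(p → q), 1
4. r, 1
5. ¬(p → q), 2
6. p, 2
7. ¬q, 2
Accessibility: 0R0, 0R1, 0R2, 1R0, 1R1, 1R2, 2R0, 2R1, 2R2
The negation has an open branch (countermodel exists).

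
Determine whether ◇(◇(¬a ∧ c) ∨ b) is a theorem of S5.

Tableau for the negation ¬◇(◇(¬a ∧ c) ∨ b):
1. ¬◇(◇(¬a ∧ c) ∨ b), w0
2. ¬(◇(¬a ∧ c) ∨ b), w0   [¬◇-rule on 1 via w0Rw0]
3. ¬◇(¬a ∧ c), w0   [¬∨-rule on 2]
4. ¬b, w0   [¬∨-rule on 2]
5. ¬(¬a ∧ c), w0   [¬◇-rule on 3 via w0Rw0]
6. ¬c, w0   [¬∧-rule on 5 (branches; this branch)]
Accessibility: w0Rw0
The negation has an open branch (countermodel exists).

Not valid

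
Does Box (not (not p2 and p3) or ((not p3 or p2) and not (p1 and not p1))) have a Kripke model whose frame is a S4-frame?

Yes, satisfiable

1. Box (not (not p2 and p3) or ((not p3 or p2) and not (p1 and not p1))), 0
2. not (not p2 and p3) or ((not p3 or p2) and not (p1 and not p1)), 0
3. (not p3 or p2) and not (p1 and not p1), 0
4. not p3 or p2, 0
5. not (p1 and not p1), 0
6. p2, 0
7. p1, 0
Accessibility: 0R0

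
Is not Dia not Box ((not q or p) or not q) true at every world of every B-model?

Tableau for the negation Dia not Box ((not q or p) or not q):
1. Dia not Box ((not q or p) or not q), u
2. not Box ((not q or p) or not q), v   [Dia-rule on 1: fresh world v, uRv]
3. not ((not q or p) or not q), w   [neg-Box-rule on 2: fresh world w, vRw]
4. not (not q or p), w   [neg-or-rule on 3]
5. q, w   [neg-or-rule on 3]
6. not p, w   [neg-or-rule on 4]
Accessibility: uRu, uRv, vRu, vRv, vRw, wRv, wRw
The negation has an open branch (countermodel exists).

Not valid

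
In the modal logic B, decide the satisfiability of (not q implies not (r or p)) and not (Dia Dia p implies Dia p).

Satisfiable

1. (not q implies not (r or p)) and not (Dia Dia p implies Dia p), 0
2. not q implies not (r or p), 0   [and-rule on 1]
3. not (Dia Dia p implies Dia p), 0   [and-rule on 1]
4. Dia Dia p, 0   [neg-implies-rule on 3]
5. not Dia p, 0   [neg-implies-rule on 3]
6. not p, 0   [neg-Dia-rule on 5 via 0R0]
7. not (r or p), 0   [implies-rule on 2 (branches; this branch)]
8. not r, 0   [neg-or-rule on 7]
9. Dia p, 1   [Dia-rule on 4: fresh world 1, 0R1]
10. not p, 1   [neg-Dia-rule on 5 via 0R1]
11. p, 2   [Dia-rule on 9: fresh world 2, 1R2]
Accessibility: 0R0, 0R1, 1R0, 1R1, 1R2, 2R1, 2R2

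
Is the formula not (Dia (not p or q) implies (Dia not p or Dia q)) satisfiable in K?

Unsatisfiable (every branch closes)

1. not (Dia (not p or q) implies (Dia not p or Dia q)), 0
2. Dia (not p or q), 0
3. not (Dia not p or Dia q), 0
4. not Dia not p, 0
5. not Dia q, 0
6. not p or q, 1
7. p, 1
8. not q, 1
9. q, 1
Accessibility: 0R1
Branch closes: q and not q both at 1.
All branches of the tableau close; one closing branch shown above.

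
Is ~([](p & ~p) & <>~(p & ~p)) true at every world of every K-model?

Valid

Tableau for the negation [](p & ~p) & <>~(p & ~p):
1. [](p & ~p) & <>~(p & ~p), w0
2. [](p & ~p), w0
3. <>~(p & ~p), w0
4. ~(p & ~p), w1
5. p & ~p, w1
6. p, w1
7. ~p, w1
Accessibility: w0Rw1
Branch closes: p and ~p both at w1.
Every branch of the negation's tableau closes; the branch above is one of them.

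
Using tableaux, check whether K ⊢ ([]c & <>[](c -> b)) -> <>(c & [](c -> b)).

Yes, valid

Tableau for the negation ~(([]c & <>[](c -> b)) -> <>(c & [](c -> b))):
1. ~(([]c & <>[](c -> b)) -> <>(c & [](c -> b))), w0
2. []c & <>[](c -> b), w0
3. ~<>(c & [](c -> b)), w0
4. []c, w0
5. <>[](c -> b), w0
6. [](c -> b), w1
7. ~(c & [](c -> b)), w1
8. c, w1
9. ~[](c -> b), w1
10. ~(c -> b), w2
11. c, w2
12. ~b, w2
13. c -> b, w2
14. b, w2
Accessibility: w0Rw1, w1Rw2
Branch closes: b and ~b both at w2.
All branches of the negation close; one closing branch shown above.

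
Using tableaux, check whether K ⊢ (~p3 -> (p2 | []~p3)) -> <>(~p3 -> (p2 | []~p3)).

Tableau for the negation ~((~p3 -> (p2 | []~p3)) -> <>(~p3 -> (p2 | []~p3))):
1. ~((~p3 -> (p2 | []~p3)) -> <>(~p3 -> (p2 | []~p3))), u
2. ~p3 -> (p2 | []~p3), u
3. ~<>(~p3 -> (p2 | []~p3)), u
4. p2 | []~p3, u
5. []~p3, u
The negation has an open branch (countermodel exists).

Not valid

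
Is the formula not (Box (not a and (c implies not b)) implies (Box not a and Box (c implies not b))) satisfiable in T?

1. not (Box (not a and (c implies not b)) implies (Box not a and Box (c implies not b))), u
2. Box (not a and (c implies not b)), u   [neg-implies-rule on 1]
3. not (Box not a and Box (c implies not b)), u   [neg-implies-rule on 1]
4. not a and (c implies not b), u   [Box-rule on 2 via uRu]
5. not a, u   [and-rule on 4]
6. c implies not b, u   [and-rule on 4]
7. not Box (c implies not b), u   [neg-and-rule on 3 (branches; this branch)]
8. not b, u   [implies-rule on 6 (branches; this branch)]
9. not (c implies not b), v   [neg-Box-rule on 7: fresh world v, uRv]
10. c, v   [neg-implies-rule on 9]
11. b, v   [neg-implies-rule on 9]
12. not a and (c implies not b), v   [Box-rule on 2 via uRv]
13. not a, v   [and-rule on 12]
14. c implies not b, v   [and-rule on 12]
15. not b, v   [implies-rule on 14 (branches; this branch)]
Accessibility: uRu, uRv, vRv
Branch closes: b and not b both at v.
All branches of the tableau close; one closing branch shown above.

No, unsatisfiable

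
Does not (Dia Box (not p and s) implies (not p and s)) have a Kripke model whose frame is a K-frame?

Yes, satisfiable

1. not (Dia Box (not p and s) implies (not p and s)), u
2. Dia Box (not p and s), u
3. not (not p and s), u
4. not s, u
5. Box (not p and s), v
Accessibility: uRv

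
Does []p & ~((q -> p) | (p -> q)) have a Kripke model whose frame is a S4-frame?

Unsatisfiable (every branch closes)

1. []p & ~((q -> p) | (p -> q)), w0
2. []p, w0
3. ~((q -> p) | (p -> q)), w0
4. ~(q -> p), w0
5. ~(p -> q), w0
6. q, w0
7. ~p, w0
8. p, w0
9. ~q, w0
Accessibility: w0Rw0
Branch closes: p and ~p both at w0.
Every branch closes; the branch above is one of them.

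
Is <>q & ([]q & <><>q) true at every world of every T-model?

No, not valid

Tableau for the negation ~(<>q & ([]q & <><>q)):
1. ~(<>q & ([]q & <><>q)), u
2. ~([]q & <><>q), u
3. ~<><>q, u
4. ~<>q, u
5. ~q, u
Accessibility: uRu
The negation has an open branch (countermodel exists).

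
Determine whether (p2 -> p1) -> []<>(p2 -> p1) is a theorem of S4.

Not valid

Tableau for the negation ~((p2 -> p1) -> []<>(p2 -> p1)):
1. ~((p2 -> p1) -> []<>(p2 -> p1)), u
2. p2 -> p1, u   [~->-rule on 1]
3. ~[]<>(p2 -> p1), u   [~->-rule on 1]
4. p1, u   [->-rule on 2 (branches; this branch)]
5. ~<>(p2 -> p1), v   [~[]-rule on 3: fresh world v, uRv]
6. ~(p2 -> p1), v   [~<>-rule on 5 via vRv]
7. p2, v   [~->-rule on 6]
8. ~p1, v   [~->-rule on 6]
Accessibility: uRu, uRv, vRv
The negation has an open branch (countermodel exists).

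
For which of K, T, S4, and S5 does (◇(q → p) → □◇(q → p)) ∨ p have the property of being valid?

S5

S4-tableau for the negation ¬((◇(q → p) → □◇(q → p)) ∨ p):
1. ¬((◇(q → p) → □◇(q → p)) ∨ p), 0
2. ¬(◇(q → p) → □◇(q → p)), 0
3. ¬p, 0
4. ◇(q → p), 0
5. ¬□◇(q → p), 0
6. q → p, 1
7. p, 1
8. ¬◇(q → p), 2
9. ¬(q → p), 2
10. q, 2
11. ¬p, 2
Accessibility: 0R0, 0R1, 0R2, 1R1, 2R2
Complete open branch: countermodel on an S4-frame, so not valid in S4, nor in K, T (the same frame is also a K-frame and a T-frame).
S5-tableau for the negation ¬((◇(q → p) → □◇(q → p)) ∨ p):
1. ¬((◇(q → p) → □◇(q → p)) ∨ p), 0
2. ¬(◇(q → p) → □◇(q → p)), 0
3. ¬p, 0
4. ◇(q → p), 0
5. ¬□◇(q → p), 0
6. q → p, 1
7. p, 1
8. ¬◇(q → p), 2
9. ¬(q → p), 0
10. q, 0
11. ¬(q → p), 1
12. q, 1
13. ¬p, 1
Accessibility: 0R0, 0R1, 0R2, 1R0, 1R1, 1R2, 2R0, 2R1, 2R2
Branch closes: p and ¬p both at 1.
Every branch closes (one shown): valid in S5.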